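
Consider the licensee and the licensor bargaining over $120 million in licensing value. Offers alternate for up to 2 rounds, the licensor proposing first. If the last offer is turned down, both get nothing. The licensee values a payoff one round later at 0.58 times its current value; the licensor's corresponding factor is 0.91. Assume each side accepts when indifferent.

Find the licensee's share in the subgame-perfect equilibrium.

Round 2 (the licensee proposes): rejection yields 0 for the licensor; the licensee offers 0 and keeps 120.
Round 1 (the licensor proposes): the licensee can get 120 next round, worth 0.58 × 120 = 69.6 now; the licensor offers that and keeps 50.4.

69.6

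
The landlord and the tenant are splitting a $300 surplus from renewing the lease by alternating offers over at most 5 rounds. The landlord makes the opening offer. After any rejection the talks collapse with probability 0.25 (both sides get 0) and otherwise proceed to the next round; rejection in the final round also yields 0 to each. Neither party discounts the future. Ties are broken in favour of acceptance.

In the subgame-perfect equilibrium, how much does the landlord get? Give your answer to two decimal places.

212.11

Round 5 (the landlord proposes): the tenant will accept anything ≥ 0, so the landlord offers 0 and keeps 300.
Round 4 (the tenant proposes): rejecting gives the landlord an expected 0.75 × 300 = 225, so the tenant offers 225, keeping 75.
Round 3 (the landlord proposes): rejecting gives the tenant an expected 0.75 × 75 = 56.25; the landlord offers that and keeps 243.75.
Round 2 (the tenant proposes): rejecting gives the landlord an expected 0.75 × 243.75 = 182.8125, so the tenant offers 182.8125, keeping 117.1875.
Round 1 (the landlord proposes): rejecting gives the tenant an expected 0.75 × 117.1875 = 87.890625. The landlord offers 87.890625 and keeps 300 − 87.890625 = 212.109375.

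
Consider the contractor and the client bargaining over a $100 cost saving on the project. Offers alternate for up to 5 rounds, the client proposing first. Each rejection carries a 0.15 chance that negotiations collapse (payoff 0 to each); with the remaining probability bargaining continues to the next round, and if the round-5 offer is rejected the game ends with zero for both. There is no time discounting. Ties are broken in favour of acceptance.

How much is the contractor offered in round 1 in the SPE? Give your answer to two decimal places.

21.96

By backward induction:
Round 5 (the client proposes): the contractor will accept anything ≥ 0, so the client offers 0 and keeps 100.
Round 4 (the contractor proposes): rejecting gives the client an expected 0.85 × 100 = 85; the contractor offers that and keeps 15.
Round 3 (the client proposes): rejecting gives the contractor an expected 0.85 × 15 = 12.75. The client offers 12.75 and keeps 100 − 12.75 = 87.25.
Round 2 (the contractor proposes): rejecting gives the client an expected 0.85 × 87.25 = 74.1625; the contractor offers that and keeps 25.8375.
Round 1 (the client proposes): rejecting gives the contractor an expected 0.85 × 25.8375 = 21.961875. The client offers 21.961875 and keeps 100 − 21.961875 = 78.038125.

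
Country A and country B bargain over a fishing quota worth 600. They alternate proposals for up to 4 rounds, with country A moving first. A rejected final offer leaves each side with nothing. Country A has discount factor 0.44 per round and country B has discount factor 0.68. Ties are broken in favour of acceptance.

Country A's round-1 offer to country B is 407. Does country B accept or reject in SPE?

Round 4 (country B proposes): rejection yields 0 for country A; country B offers 0 and keeps 600.
Round 3 (country A proposes): country B can get 600 next round, worth 0.68 × 600 = 408 now, so country A offers 408, keeping 192.
Round 2 (country B proposes): country A can get 192 next round, worth 0.44 × 192 = 84.48 now; country B offers that and keeps 515.52.
So by rejecting in round 1, country B gets 515.52 next round, worth 0.68 × 515.52 = 350.5536 now.
Offer 407 ≥ 350.5536, so country B accepts.

Accept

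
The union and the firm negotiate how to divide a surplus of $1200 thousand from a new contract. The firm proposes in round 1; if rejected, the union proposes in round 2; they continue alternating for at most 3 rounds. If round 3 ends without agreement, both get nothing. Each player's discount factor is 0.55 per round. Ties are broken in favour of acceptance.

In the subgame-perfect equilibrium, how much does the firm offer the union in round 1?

Round 3 (the firm proposes): rejection yields 0 for the union; the firm offers 0 and keeps 1200.
Round 2 (the union proposes): the firm can get 1200 next round, worth 0.55 × 1200 = 660 now, so the union offers 660, keeping 540.
Round 1 (the firm proposes): the union can get 540 next round, worth 0.55 × 540 = 297 now, so the firm offers 297, keeping 903.

297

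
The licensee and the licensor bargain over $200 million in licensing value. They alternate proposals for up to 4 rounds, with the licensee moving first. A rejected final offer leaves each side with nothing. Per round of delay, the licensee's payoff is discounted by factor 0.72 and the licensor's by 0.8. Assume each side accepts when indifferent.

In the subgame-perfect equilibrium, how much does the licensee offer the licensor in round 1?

136.96

Round 4 (the licensor proposes): rejection yields 0 for the licensee; the licensor offers 0 and keeps 200.
Round 3 (the licensee proposes): the licensor can get 200 next round, worth 0.8 × 200 = 160 now; the licensee offers that and keeps 40.
Round 2 (the licensor proposes): the licensee can get 40 next round, worth 0.72 × 40 = 28.8 now. The licensor offers 28.8 and keeps 200 − 28.8 = 171.2.
Round 1 (the licensee proposes): the licensor can get 171.2 next round, worth 0.8 × 171.2 = 136.96 now, so the licensee offers 136.96, keeping 63.04.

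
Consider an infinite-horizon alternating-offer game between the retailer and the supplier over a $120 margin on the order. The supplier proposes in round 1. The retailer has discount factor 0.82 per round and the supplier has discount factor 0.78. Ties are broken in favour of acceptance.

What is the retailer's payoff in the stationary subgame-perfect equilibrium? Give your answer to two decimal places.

60.07

In a stationary SPE each proposer offers the other exactly their discounted continuation value.
If the supplier keeps x when proposing and the retailer keeps y when proposing, then x = 120 − 0.82y and y = 120 − 0.78x.
Solving: x = 120(1 − 0.82) / (1 − 0.78·0.82) = 21.6 / 0.3604 ≈ 59.9334.
The retailer gets 120 − 59.9334 ≈ 60.0666.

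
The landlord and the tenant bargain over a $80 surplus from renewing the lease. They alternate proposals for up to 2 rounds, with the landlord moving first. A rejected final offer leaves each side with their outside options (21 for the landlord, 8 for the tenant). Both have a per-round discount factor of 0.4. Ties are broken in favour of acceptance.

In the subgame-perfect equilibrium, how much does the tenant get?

Round 2 (the tenant proposes): the landlord gets 21 if talks fail, so the tenant offers 21 and keeps 59.
Round 1 (the landlord proposes): the tenant can get 59 next round, worth 0.4 × 59 = 23.6 now, so the landlord offers 23.6, keeping 56.4.

23.6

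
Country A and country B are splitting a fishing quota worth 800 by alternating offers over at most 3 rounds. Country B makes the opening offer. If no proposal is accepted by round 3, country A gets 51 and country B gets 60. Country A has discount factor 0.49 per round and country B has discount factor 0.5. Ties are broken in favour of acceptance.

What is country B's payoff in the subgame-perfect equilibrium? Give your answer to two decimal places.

591.51

Solve by backward induction from round 3.
Round 3 (country B proposes): country A gets 51 if talks fail, so country B offers 51 and keeps 749.
Round 2 (country A proposes): country B can get 749 next round, worth 0.5 × 749 = 374.5 now; country A offers that and keeps 425.5.
Round 1 (country B proposes): country A can get 425.5 next round, worth 0.49 × 425.5 = 208.495 now; country B offers that and keeps 591.505.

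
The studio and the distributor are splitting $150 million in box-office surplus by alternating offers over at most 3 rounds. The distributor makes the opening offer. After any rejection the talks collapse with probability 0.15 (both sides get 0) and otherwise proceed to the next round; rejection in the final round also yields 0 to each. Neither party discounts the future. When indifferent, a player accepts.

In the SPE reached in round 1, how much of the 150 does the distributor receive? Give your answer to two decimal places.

Round 3 (the distributor proposes): rejection yields 0 for the studio; the distributor offers 0 and keeps 150.
Round 2 (the studio proposes): rejecting gives the distributor an expected 0.85 × 150 = 127.5, so the studio offers 127.5, keeping 22.5.
Round 1 (the distributor proposes): rejecting gives the studio an expected 0.85 × 22.5 = 19.125. The distributor offers 19.125 and keeps 150 − 19.125 = 130.875.

130.88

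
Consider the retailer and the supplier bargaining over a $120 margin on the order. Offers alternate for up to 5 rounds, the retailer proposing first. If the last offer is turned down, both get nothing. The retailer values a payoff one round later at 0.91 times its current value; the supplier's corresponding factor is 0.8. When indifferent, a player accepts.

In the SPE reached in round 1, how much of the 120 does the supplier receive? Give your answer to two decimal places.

Round 5 (the retailer proposes): the supplier will accept anything ≥ 0, so the retailer offers 0 and keeps 120.
Round 4 (the supplier proposes): the retailer can get 120 next round, worth 0.91 × 120 = 109.2 now. The supplier offers 109.2 and keeps 120 − 109.2 = 10.8.
Round 3 (the retailer proposes): the supplier can get 10.8 next round, worth 0.8 × 10.8 = 8.64 now. The retailer offers 8.64 and keeps 120 − 8.64 = 111.36.
Round 2 (the supplier proposes): the retailer can get 111.36 next round, worth 0.91 × 111.36 = 101.3376 now. The supplier offers 101.3376 and keeps 120 − 101.3376 = 18.6624.
Round 1 (the retailer proposes): the supplier can get 18.6624 next round, worth 0.8 × 18.6624 = 14.92992 now. The retailer offers 14.92992 and keeps 120 − 14.92992 = 105.07008.

14.93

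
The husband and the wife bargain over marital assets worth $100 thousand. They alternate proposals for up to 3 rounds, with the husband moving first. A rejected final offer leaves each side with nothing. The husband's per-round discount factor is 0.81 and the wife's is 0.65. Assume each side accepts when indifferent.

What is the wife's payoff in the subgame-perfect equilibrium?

Round 3 (the husband proposes): rejection yields 0 for the wife; the husband offers 0 and keeps 100.
Round 2 (the wife proposes): the husband can get 100 next round, worth 0.81 × 100 = 81 now; the wife offers that and keeps 19.
Round 1 (the husband proposes): the wife can get 19 next round, worth 0.65 × 19 = 12.35 now. The husband offers 12.35 and keeps 100 − 12.35 = 87.65.

12.35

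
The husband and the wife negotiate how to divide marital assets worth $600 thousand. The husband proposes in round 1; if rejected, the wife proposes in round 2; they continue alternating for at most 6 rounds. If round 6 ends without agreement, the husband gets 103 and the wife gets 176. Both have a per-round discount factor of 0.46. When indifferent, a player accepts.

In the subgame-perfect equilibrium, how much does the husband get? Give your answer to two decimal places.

409.19

Round 6 (the wife proposes): the husband gets 103 if talks fail, so the wife offers 103 and keeps 497.
Round 5 (the husband proposes): the wife can get 497 next round, worth 0.46 × 497 = 228.62 now; the husband offers that and keeps 371.38.
Round 4 (the wife proposes): the husband can get 371.38 next round, worth 0.46 × 371.38 = 170.8348 now; the wife offers that and keeps 429.1652.
Round 3 (the husband proposes): the wife can get 429.1652 next round, worth 0.46 × 429.1652 = 197.415992 now. The husband offers 197.415992 and keeps 600 − 197.415992 = 402.584008.
Round 2 (the wife proposes): the husband can get 402.584008 next round, worth 0.46 × 402.584008 = 185.18864368 now. The wife offers 185.18864368 and keeps 600 − 185.18864368 = 414.81135632.
Round 1 (the husband proposes): the wife can get 414.81135632 next round, worth 0.46 × 414.81135632 = 190.8132239072 now. The husband offers 190.8132239072 and keeps 600 − 190.8132239072 = 409.1867760928.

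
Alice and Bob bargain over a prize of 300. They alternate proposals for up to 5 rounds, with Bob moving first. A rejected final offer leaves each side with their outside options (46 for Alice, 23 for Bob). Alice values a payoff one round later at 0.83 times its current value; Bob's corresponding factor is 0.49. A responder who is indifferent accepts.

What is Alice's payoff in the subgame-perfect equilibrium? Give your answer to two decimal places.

186.25

Work backward from the last round.
Round 5 (Bob proposes): Alice gets 46 if talks fail, so Bob offers 46 and keeps 254.
Round 4 (Alice proposes): Bob can get 254 next round, worth 0.49 × 254 = 124.46 now. Alice offers 124.46 and keeps 300 − 124.46 = 175.54.
Round 3 (Bob proposes): Alice can get 175.54 next round, worth 0.83 × 175.54 = 145.6982 now; Bob offers that and keeps 154.3018.
Round 2 (Alice proposes): Bob can get 154.3018 next round, worth 0.49 × 154.3018 = 75.607882 now. Alice offers 75.607882 and keeps 300 − 75.607882 = 224.392118.
Round 1 (Bob proposes): Alice can get 224.392118 next round, worth 0.83 × 224.392118 = 186.24545794 now, so Bob offers 186.24545794, keeping 113.75454206.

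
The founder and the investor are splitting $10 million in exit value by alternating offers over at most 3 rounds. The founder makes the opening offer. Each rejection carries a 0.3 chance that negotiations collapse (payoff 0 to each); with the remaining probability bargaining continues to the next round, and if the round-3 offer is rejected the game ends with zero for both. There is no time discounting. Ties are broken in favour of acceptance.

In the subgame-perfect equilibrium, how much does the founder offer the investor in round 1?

2.1

By backward induction:
Round 3 (the founder proposes): rejection yields 0 for the investor; the founder offers 0 and keeps 10.
Round 2 (the investor proposes): rejecting gives the founder an expected 0.7 × 10 = 7. The investor offers 7 and keeps 10 − 7 = 3.
Round 1 (the founder proposes): rejecting gives the investor an expected 0.7 × 3 = 2.1; the founder offers that and keeps 7.9.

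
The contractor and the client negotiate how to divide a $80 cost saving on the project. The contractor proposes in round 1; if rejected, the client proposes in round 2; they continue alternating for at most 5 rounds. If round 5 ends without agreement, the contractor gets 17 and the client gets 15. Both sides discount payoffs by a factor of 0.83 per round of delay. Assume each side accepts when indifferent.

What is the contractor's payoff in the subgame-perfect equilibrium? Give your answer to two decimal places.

Round 5 (the contractor proposes): the client gets 15 if talks fail, so the contractor offers 15 and keeps 65.
Round 4 (the client proposes): the contractor can get 65 next round, worth 0.83 × 65 = 53.95 now; the client offers that and keeps 26.05.
Round 3 (the contractor proposes): the client can get 26.05 next round, worth 0.83 × 26.05 = 21.6215 now, so the contractor offers 21.6215, keeping 58.3785.
Round 2 (the client proposes): the contractor can get 58.3785 next round, worth 0.83 × 58.3785 = 48.454155 now. The client offers 48.454155 and keeps 80 − 48.454155 = 31.545845.
Round 1 (the contractor proposes): the client can get 31.545845 next round, worth 0.83 × 31.545845 = 26.18305135 now. The contractor offers 26.18305135 and keeps 80 − 26.18305135 = 53.81694865.

53.82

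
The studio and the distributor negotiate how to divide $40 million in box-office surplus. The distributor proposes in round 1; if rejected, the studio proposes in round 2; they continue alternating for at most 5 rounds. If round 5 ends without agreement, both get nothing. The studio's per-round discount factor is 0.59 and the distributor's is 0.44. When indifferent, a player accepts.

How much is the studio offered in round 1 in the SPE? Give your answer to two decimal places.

Solve by backward induction from round 5.
Round 5 (the distributor proposes): the studio will accept anything ≥ 0, so the distributor offers 0 and keeps 40.
Round 4 (the studio proposes): the distributor can get 40 next round, worth 0.44 × 40 = 17.6 now; the studio offers that and keeps 22.4.
Round 3 (the distributor proposes): the studio can get 22.4 next round, worth 0.59 × 22.4 = 13.216 now; the distributor offers that and keeps 26.784.
Round 2 (the studio proposes): the distributor can get 26.784 next round, worth 0.44 × 26.784 = 11.78496 now. The studio offers 11.78496 and keeps 40 − 11.78496 = 28.21504.
Round 1 (the distributor proposes): the studio can get 28.21504 next round, worth 0.59 × 28.21504 = 16.6468736 now; the distributor offers that and keeps 23.3531264.

16.65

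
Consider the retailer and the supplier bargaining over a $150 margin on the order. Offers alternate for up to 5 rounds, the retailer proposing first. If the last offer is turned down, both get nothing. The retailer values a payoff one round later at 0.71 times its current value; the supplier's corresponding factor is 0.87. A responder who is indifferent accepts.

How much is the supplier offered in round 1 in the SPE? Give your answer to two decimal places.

61.22

Round 5 (the retailer proposes): rejection yields 0 for the supplier; the retailer offers 0 and keeps 150.
Round 4 (the supplier proposes): the retailer can get 150 next round, worth 0.71 × 150 = 106.5 now; the supplier offers that and keeps 43.5.
Round 3 (the retailer proposes): the supplier can get 43.5 next round, worth 0.87 × 43.5 = 37.845 now. The retailer offers 37.845 and keeps 150 − 37.845 = 112.155.
Round 2 (the supplier proposes): the retailer can get 112.155 next round, worth 0.71 × 112.155 = 79.63005 now; the supplier offers that and keeps 70.36995.
Round 1 (the retailer proposes): the supplier can get 70.36995 next round, worth 0.87 × 70.36995 = 61.2218565 now. The retailer offers 61.2218565 and keeps 150 − 61.2218565 = 88.7781435.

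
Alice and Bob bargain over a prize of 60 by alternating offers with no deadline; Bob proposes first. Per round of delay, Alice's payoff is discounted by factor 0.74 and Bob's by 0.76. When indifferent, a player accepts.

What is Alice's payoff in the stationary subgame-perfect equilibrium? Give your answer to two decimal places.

24.35

In a stationary SPE each proposer offers the other exactly their discounted continuation value.
If Bob keeps x when proposing and Alice keeps y when proposing, then x = 60 − 0.74y and y = 60 − 0.76x.
Solving: x = 60(1 − 0.74) / (1 − 0.76·0.74) = 15.6 / 0.4376 ≈ 35.6490.
Alice gets 60 − 35.6490 ≈ 24.3510.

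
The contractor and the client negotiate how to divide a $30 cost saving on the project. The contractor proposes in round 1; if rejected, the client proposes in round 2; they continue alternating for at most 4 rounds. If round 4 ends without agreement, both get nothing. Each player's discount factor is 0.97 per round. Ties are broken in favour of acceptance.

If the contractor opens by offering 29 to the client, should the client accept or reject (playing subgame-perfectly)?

Work out the client's continuation value if the offer is rejected.
Round 4 (the client proposes): the contractor will accept anything ≥ 0, so the client offers 0 and keeps 30.
Round 3 (the contractor proposes): the client can get 30 next round, worth 0.97 × 30 = 29.1 now, so the contractor offers 29.1, keeping 0.9.
Round 2 (the client proposes): the contractor can get 0.9 next round, worth 0.97 × 0.9 = 0.873 now, so the client offers 0.873, keeping 29.127.
So by rejecting in round 1, the client gets 29.127 next round, worth 0.97 × 29.127 = 28.25319 now.
Offer 29 ≥ 28.25319, so the client accepts.

Accept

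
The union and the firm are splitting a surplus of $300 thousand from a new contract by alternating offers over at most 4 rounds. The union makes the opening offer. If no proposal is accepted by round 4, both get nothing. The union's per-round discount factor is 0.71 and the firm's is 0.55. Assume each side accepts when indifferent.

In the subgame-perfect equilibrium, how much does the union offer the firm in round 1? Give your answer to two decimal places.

112.28

Round 4 (the firm proposes): the union will accept anything ≥ 0, so the firm offers 0 and keeps 300.
Round 3 (the union proposes): the firm can get 300 next round, worth 0.55 × 300 = 165 now; the union offers that and keeps 135.
Round 2 (the firm proposes): the union can get 135 next round, worth 0.71 × 135 = 95.85 now; the firm offers that and keeps 204.15.
Round 1 (the union proposes): the firm can get 204.15 next round, worth 0.55 × 204.15 = 112.2825 now; the union offers that and keeps 187.7175.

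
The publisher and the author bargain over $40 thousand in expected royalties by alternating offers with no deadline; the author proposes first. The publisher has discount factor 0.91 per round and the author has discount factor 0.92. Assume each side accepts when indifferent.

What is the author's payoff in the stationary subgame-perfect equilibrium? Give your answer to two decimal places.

When the author proposes, the publisher accepts any offer worth at least 0.91 times what the publisher would get by proposing next round; and vice versa.
This gives x = 40 − 0.91y and y = 40 − 0.92x, where x and y are each side's share when it proposes.
Hence (1 − 0.91·0.92)x = 40(1 − 0.91), i.e. 0.1628·x = 3.6.
x ≈ 22.1130; the publisher's share is 40 − x ≈ 17.8870.

22.11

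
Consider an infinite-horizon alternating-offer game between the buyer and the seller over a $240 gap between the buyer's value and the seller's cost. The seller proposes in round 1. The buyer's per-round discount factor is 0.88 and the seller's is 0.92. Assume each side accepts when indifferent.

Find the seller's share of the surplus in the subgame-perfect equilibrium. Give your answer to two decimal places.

In a stationary SPE each proposer offers the other exactly their discounted continuation value.
If the seller keeps x when proposing and the buyer keeps y when proposing, then x = 240 − 0.88y and y = 240 − 0.92x.
Solving: x = 240(1 − 0.88) / (1 − 0.92·0.88) = 28.8 / 0.1904 ≈ 151.2605.
The buyer gets 240 − 151.2605 ≈ 88.7395.

151.26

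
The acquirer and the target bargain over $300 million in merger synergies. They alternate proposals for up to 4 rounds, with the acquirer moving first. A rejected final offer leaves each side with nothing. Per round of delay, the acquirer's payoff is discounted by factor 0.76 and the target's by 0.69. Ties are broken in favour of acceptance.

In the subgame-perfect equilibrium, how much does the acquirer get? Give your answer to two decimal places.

141.77

Round 4 (the target proposes): rejection yields 0 for the acquirer; the target offers 0 and keeps 300.
Round 3 (the acquirer proposes): the target can get 300 next round, worth 0.69 × 300 = 207 now; the acquirer offers that and keeps 93.
Round 2 (the target proposes): the acquirer can get 93 next round, worth 0.76 × 93 = 70.68 now. The target offers 70.68 and keeps 300 − 70.68 = 229.32.
Round 1 (the acquirer proposes): the target can get 229.32 next round, worth 0.69 × 229.32 = 158.2308 now. The acquirer offers 158.2308 and keeps 300 − 158.2308 = 141.7692.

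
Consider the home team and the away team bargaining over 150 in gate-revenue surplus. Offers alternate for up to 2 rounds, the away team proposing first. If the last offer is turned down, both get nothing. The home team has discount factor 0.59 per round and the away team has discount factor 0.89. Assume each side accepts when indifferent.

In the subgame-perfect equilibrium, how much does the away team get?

61.5

Round 2 (the home team proposes): the away team will accept anything ≥ 0, so the home team offers 0 and keeps 150.
Round 1 (the away team proposes): the home team can get 150 next round, worth 0.59 × 150 = 88.5 now, so the away team offers 88.5, keeping 61.5.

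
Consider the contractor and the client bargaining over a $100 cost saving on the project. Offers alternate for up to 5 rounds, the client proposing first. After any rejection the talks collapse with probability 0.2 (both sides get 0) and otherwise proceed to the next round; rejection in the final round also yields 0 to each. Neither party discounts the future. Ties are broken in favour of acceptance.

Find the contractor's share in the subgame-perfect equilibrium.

Round 5 (the client proposes): the contractor will accept anything ≥ 0, so the client offers 0 and keeps 100.
Round 4 (the contractor proposes): rejecting gives the client an expected 0.8 × 100 = 80, so the contractor offers 80, keeping 20.
Round 3 (the client proposes): rejecting gives the contractor an expected 0.8 × 20 = 16. The client offers 16 and keeps 100 − 16 = 84.
Round 2 (the contractor proposes): rejecting gives the client an expected 0.8 × 84 = 67.2, so the contractor offers 67.2, keeping 32.8.
Round 1 (the client proposes): rejecting gives the contractor an expected 0.8 × 32.8 = 26.24. The client offers 26.24 and keeps 100 − 26.24 = 73.76.

26.24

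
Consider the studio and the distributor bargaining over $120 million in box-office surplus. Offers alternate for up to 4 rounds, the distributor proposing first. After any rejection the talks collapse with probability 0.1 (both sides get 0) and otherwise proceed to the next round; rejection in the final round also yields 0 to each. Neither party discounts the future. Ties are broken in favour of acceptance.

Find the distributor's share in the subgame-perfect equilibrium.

21.72

By backward induction:
Round 4 (the studio proposes): the distributor will accept anything ≥ 0, so the studio offers 0 and keeps 120.
Round 3 (the distributor proposes): rejecting gives the studio an expected 0.9 × 120 = 108, so the distributor offers 108, keeping 12.
Round 2 (the studio proposes): rejecting gives the distributor an expected 0.9 × 12 = 10.8; the studio offers that and keeps 109.2.
Round 1 (the distributor proposes): rejecting gives the studio an expected 0.9 × 109.2 = 98.28. The distributor offers 98.28 and keeps 120 − 98.28 = 21.72.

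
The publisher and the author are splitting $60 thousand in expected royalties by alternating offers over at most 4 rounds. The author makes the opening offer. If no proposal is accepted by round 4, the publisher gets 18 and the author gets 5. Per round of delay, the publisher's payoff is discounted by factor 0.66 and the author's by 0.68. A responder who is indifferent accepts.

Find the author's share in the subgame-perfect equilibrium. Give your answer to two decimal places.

31.04

Round 4 (the publisher proposes): the author gets 5 if talks fail, so the publisher offers 5 and keeps 55.
Round 3 (the author proposes): the publisher can get 55 next round, worth 0.66 × 55 = 36.3 now, so the author offers 36.3, keeping 23.7.
Round 2 (the publisher proposes): the author can get 23.7 next round, worth 0.68 × 23.7 = 16.116 now. The publisher offers 16.116 and keeps 60 − 16.116 = 43.884.
Round 1 (the author proposes): the publisher can get 43.884 next round, worth 0.66 × 43.884 = 28.96344 now; the author offers that and keeps 31.03656.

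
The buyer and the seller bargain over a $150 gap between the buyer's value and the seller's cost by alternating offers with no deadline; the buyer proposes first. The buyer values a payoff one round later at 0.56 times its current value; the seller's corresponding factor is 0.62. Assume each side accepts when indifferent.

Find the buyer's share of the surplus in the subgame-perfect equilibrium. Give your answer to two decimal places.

When the buyer proposes, the seller accepts any offer worth at least 0.62 times what the seller would get by proposing next round; and vice versa.
This gives x = 150 − 0.62y and y = 150 − 0.56x, where x and y are each side's share when it proposes.
Hence (1 − 0.62·0.56)x = 150(1 − 0.62), i.e. 0.6528·x = 57.
x ≈ 87.3162; the seller's share is 150 − x ≈ 62.6838.

87.32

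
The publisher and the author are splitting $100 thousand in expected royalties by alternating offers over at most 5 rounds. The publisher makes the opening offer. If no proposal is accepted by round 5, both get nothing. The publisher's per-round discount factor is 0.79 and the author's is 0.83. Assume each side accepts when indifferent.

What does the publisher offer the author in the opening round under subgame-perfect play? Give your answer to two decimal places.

Solve by backward induction from round 5.
Round 5 (the publisher proposes): the author will accept anything ≥ 0, so the publisher offers 0 and keeps 100.
Round 4 (the author proposes): the publisher can get 100 next round, worth 0.79 × 100 = 79 now. The author offers 79 and keeps 100 − 79 = 21.
Round 3 (the publisher proposes): the author can get 21 next round, worth 0.83 × 21 = 17.43 now; the publisher offers that and keeps 82.57.
Round 2 (the author proposes): the publisher can get 82.57 next round, worth 0.79 × 82.57 = 65.2303 now; the author offers that and keeps 34.7697.
Round 1 (the publisher proposes): the author can get 34.7697 next round, worth 0.83 × 34.7697 = 28.858851 now, so the publisher offers 28.858851, keeping 71.141149.

28.86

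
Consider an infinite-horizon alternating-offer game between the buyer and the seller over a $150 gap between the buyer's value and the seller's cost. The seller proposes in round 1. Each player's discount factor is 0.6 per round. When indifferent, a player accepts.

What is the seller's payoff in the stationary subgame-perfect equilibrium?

93.75

When the seller proposes, the buyer accepts any offer worth at least 0.6 times what the buyer would get by proposing next round; and vice versa.
This gives x = 150 − 0.6y and y = 150 − 0.6x, where x and y are each side's share when it proposes.
Hence (1 − 0.6·0.6)x = 150(1 − 0.6), i.e. 0.64·x = 60.
x = 93.75; the buyer's share is 150 − x = 56.25.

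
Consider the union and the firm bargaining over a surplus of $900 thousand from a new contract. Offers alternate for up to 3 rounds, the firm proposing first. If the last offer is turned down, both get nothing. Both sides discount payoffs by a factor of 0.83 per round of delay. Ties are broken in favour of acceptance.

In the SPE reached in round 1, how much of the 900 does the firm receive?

773.01

Solve by backward induction from round 3.
Round 3 (the firm proposes): the union will accept anything ≥ 0, so the firm offers 0 and keeps 900.
Round 2 (the union proposes): the firm can get 900 next round, worth 0.83 × 900 = 747 now; the union offers that and keeps 153.
Round 1 (the firm proposes): the union can get 153 next round, worth 0.83 × 153 = 126.99 now; the firm offers that and keeps 773.01.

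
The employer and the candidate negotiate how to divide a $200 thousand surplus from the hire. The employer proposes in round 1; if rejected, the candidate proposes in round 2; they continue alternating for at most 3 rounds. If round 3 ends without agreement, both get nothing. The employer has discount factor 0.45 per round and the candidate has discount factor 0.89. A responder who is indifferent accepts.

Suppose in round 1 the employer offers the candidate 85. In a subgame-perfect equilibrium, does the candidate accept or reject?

Round 3 (the employer proposes): rejection yields 0 for the candidate; the employer offers 0 and keeps 200.
Round 2 (the candidate proposes): the employer can get 200 next round, worth 0.45 × 200 = 90 now, so the candidate offers 90, keeping 110.
So by rejecting in round 1, the candidate gets 110 next round, worth 0.89 × 110 = 97.9 now.
Offer 85 < 97.9, so the candidate rejects.

Reject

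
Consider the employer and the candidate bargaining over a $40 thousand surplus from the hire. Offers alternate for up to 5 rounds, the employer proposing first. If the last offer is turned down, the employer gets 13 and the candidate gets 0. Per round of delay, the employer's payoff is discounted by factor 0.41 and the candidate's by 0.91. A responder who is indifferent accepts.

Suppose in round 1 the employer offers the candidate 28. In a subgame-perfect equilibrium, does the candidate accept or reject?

Round 5 (the employer proposes): the candidate will accept anything ≥ 0, so the employer offers 0 and keeps 40.
Round 4 (the candidate proposes): the employer can get 40 next round, worth 0.41 × 40 = 16.4 now; the candidate offers that and keeps 23.6.
Round 3 (the employer proposes): the candidate can get 23.6 next round, worth 0.91 × 23.6 = 21.476 now. The employer offers 21.476 and keeps 40 − 21.476 = 18.524.
Round 2 (the candidate proposes): the employer can get 18.524 next round, worth 0.41 × 18.524 = 7.59484 now; the candidate offers that and keeps 32.40516.
So by rejecting in round 1, the candidate gets 32.40516 next round, worth 0.91 × 32.40516 = 29.4886956 now.
Offer 28 < 29.4886956, so the candidate rejects.

Reject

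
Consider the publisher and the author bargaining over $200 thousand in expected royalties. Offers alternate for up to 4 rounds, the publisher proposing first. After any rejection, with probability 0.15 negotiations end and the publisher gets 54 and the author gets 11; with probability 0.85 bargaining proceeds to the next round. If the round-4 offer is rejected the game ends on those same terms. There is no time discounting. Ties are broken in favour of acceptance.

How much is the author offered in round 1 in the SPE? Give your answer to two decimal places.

Round 4 (the author proposes): the publisher gets 54 if talks fail, so the author offers 54 and keeps 146.
Round 3 (the publisher proposes): rejecting gives the author an expected 0.85 × 146 + 0.15 × 11 = 125.75. The publisher offers 125.75 and keeps 200 − 125.75 = 74.25.
Round 2 (the author proposes): rejecting gives the publisher an expected 0.85 × 74.25 + 0.15 × 54 = 71.2125. The author offers 71.2125 and keeps 200 − 71.2125 = 128.7875.
Round 1 (the publisher proposes): rejecting gives the author an expected 0.85 × 128.7875 + 0.15 × 11 = 111.119375; the publisher offers that and keeps 88.880625.

111.12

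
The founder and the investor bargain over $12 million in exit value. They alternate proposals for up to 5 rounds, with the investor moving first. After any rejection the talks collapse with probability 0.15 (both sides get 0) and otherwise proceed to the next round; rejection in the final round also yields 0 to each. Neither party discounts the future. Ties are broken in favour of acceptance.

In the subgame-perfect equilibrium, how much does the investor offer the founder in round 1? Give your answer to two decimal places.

2.64

Round 5 (the investor proposes): rejection yields 0 for the founder; the investor offers 0 and keeps 12.
Round 4 (the founder proposes): rejecting gives the investor an expected 0.85 × 12 = 10.2, so the founder offers 10.2, keeping 1.8.
Round 3 (the investor proposes): rejecting gives the founder an expected 0.85 × 1.8 = 1.53; the investor offers that and keeps 10.47.
Round 2 (the founder proposes): rejecting gives the investor an expected 0.85 × 10.47 = 8.8995; the founder offers that and keeps 3.1005.
Round 1 (the investor proposes): rejecting gives the founder an expected 0.85 × 3.1005 = 2.635425. The investor offers 2.635425 and keeps 12 − 2.635425 = 9.364575.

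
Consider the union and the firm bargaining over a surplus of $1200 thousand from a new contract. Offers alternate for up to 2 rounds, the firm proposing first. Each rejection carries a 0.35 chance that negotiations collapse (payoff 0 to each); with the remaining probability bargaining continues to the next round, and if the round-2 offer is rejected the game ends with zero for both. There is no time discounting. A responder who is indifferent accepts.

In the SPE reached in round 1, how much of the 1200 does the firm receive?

Round 2 (the union proposes): rejection yields 0 for the firm; the union offers 0 and keeps 1200.
Round 1 (the firm proposes): rejecting gives the union an expected 0.65 × 1200 = 780. The firm offers 780 and keeps 1200 − 780 = 420.

420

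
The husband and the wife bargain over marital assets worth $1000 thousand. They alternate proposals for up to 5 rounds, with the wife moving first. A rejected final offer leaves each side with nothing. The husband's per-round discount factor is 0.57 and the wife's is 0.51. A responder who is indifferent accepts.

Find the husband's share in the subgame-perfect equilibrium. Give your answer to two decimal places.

Round 5 (the wife proposes): rejection yields 0 for the husband; the wife offers 0 and keeps 1000.
Round 4 (the husband proposes): the wife can get 1000 next round, worth 0.51 × 1000 = 510 now, so the husband offers 510, keeping 490.
Round 3 (the wife proposes): the husband can get 490 next round, worth 0.57 × 490 = 279.3 now; the wife offers that and keeps 720.7.
Round 2 (the husband proposes): the wife can get 720.7 next round, worth 0.51 × 720.7 = 367.557 now; the husband offers that and keeps 632.443.
Round 1 (the wife proposes): the husband can get 632.443 next round, worth 0.57 × 632.443 = 360.49251 now; the wife offers that and keeps 639.50749.

360.49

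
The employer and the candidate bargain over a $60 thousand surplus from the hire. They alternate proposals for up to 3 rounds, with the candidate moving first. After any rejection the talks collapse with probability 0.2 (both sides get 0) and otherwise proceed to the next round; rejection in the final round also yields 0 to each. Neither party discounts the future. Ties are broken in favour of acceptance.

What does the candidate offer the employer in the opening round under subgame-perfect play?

Round 3 (the candidate proposes): the employer will accept anything ≥ 0, so the candidate offers 0 and keeps 60.
Round 2 (the employer proposes): rejecting gives the candidate an expected 0.8 × 60 = 48, so the employer offers 48, keeping 12.
Round 1 (the candidate proposes): rejecting gives the employer an expected 0.8 × 12 = 9.6. The candidate offers 9.6 and keeps 60 − 9.6 = 50.4.

9.6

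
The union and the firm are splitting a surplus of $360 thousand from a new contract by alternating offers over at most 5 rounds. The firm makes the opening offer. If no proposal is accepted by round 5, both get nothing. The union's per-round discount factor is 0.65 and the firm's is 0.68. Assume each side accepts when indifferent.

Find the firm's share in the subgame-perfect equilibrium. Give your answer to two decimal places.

Round 5 (the firm proposes): the union will accept anything ≥ 0, so the firm offers 0 and keeps 360.
Round 4 (the union proposes): the firm can get 360 next round, worth 0.68 × 360 = 244.8 now; the union offers that and keeps 115.2.
Round 3 (the firm proposes): the union can get 115.2 next round, worth 0.65 × 115.2 = 74.88 now; the firm offers that and keeps 285.12.
Round 2 (the union proposes): the firm can get 285.12 next round, worth 0.68 × 285.12 = 193.8816 now; the union offers that and keeps 166.1184.
Round 1 (the firm proposes): the union can get 166.1184 next round, worth 0.65 × 166.1184 = 107.97696 now. The firm offers 107.97696 and keeps 360 − 107.97696 = 252.02304.

252.02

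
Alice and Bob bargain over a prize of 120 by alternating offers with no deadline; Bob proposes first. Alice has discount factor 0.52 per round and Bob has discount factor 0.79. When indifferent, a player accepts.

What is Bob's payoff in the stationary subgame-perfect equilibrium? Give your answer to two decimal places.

97.76

When Bob proposes, Alice accepts any offer worth at least 0.52 times what Alice would get by proposing next round; and vice versa.
This gives x = 120 − 0.52y and y = 120 − 0.79x, where x and y are each side's share when it proposes.
Hence (1 − 0.52·0.79)x = 120(1 − 0.52), i.e. 0.5892·x = 57.6.
x ≈ 97.7597; Alice's share is 120 − x ≈ 22.2403.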